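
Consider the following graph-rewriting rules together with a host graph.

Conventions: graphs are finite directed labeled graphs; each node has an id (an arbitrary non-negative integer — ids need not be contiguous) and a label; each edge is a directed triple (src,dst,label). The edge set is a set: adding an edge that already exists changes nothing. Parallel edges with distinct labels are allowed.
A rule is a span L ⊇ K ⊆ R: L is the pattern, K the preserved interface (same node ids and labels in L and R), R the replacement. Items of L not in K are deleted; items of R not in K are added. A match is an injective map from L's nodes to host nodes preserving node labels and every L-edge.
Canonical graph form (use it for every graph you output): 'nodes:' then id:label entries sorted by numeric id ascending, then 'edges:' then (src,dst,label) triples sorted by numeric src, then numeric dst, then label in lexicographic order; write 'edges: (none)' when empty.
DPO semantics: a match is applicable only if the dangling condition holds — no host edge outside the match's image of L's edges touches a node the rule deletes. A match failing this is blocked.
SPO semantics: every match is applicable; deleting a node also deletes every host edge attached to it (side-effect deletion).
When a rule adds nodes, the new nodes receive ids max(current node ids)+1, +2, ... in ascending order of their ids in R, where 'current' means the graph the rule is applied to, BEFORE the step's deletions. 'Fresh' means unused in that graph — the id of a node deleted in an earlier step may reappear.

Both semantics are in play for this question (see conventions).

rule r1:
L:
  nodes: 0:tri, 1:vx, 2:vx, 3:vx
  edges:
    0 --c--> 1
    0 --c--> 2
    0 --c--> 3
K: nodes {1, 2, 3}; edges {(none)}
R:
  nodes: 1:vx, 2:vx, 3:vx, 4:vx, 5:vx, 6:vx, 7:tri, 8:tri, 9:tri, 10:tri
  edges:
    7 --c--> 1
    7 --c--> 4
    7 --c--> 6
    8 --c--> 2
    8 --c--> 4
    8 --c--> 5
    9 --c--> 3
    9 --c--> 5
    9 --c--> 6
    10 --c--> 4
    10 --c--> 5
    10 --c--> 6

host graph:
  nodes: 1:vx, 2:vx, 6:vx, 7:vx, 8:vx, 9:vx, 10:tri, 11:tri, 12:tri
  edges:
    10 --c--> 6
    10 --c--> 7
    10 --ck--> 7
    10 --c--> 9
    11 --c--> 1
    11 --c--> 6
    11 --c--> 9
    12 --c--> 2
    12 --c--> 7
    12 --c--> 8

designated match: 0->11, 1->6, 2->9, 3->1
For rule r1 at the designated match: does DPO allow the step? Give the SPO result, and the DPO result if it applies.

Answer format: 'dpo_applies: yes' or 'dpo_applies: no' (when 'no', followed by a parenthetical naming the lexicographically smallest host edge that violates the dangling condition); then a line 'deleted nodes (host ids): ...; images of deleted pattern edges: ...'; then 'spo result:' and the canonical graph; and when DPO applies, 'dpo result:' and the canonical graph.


dpo_applies: yes
deleted nodes (host ids): 11; images of deleted pattern edges: (11,1,c); (11,6,c); (11,9,c)
spo result:
nodes: 1:vx, 2:vx, 6:vx, 7:vx, 8:vx, 9:vx, 10:tri, 12:tri, 13:vx, 14:vx, 15:vx, 16:tri, 17:tri, 18:tri, 19:tri
edges: (10,6,c); (10,7,c); (10,7,ck); (10,9,c); (12,2,c); (12,7,c); (12,8,c); (16,6,c); (16,13,c); (16,15,c); (17,9,c); (17,13,c); (17,14,c); (18,1,c); (18,14,c); (18,15,c); (19,13,c); (19,14,c); (19,15,c)
dpo result:
nodes: 1:vx, 2:vx, 6:vx, 7:vx, 8:vx, 9:vx, 10:tri, 12:tri, 13:vx, 14:vx, 15:vx, 16:tri, 17:tri, 18:tri, 19:tri
edges: (10,6,c); (10,7,c); (10,7,ck); (10,9,c); (12,2,c); (12,7,c); (12,8,c); (16,6,c); (16,13,c); (16,15,c); (17,9,c); (17,13,c); (17,14,c); (18,1,c); (18,14,c); (18,15,c); (19,13,c); (19,14,c); (19,15,c)


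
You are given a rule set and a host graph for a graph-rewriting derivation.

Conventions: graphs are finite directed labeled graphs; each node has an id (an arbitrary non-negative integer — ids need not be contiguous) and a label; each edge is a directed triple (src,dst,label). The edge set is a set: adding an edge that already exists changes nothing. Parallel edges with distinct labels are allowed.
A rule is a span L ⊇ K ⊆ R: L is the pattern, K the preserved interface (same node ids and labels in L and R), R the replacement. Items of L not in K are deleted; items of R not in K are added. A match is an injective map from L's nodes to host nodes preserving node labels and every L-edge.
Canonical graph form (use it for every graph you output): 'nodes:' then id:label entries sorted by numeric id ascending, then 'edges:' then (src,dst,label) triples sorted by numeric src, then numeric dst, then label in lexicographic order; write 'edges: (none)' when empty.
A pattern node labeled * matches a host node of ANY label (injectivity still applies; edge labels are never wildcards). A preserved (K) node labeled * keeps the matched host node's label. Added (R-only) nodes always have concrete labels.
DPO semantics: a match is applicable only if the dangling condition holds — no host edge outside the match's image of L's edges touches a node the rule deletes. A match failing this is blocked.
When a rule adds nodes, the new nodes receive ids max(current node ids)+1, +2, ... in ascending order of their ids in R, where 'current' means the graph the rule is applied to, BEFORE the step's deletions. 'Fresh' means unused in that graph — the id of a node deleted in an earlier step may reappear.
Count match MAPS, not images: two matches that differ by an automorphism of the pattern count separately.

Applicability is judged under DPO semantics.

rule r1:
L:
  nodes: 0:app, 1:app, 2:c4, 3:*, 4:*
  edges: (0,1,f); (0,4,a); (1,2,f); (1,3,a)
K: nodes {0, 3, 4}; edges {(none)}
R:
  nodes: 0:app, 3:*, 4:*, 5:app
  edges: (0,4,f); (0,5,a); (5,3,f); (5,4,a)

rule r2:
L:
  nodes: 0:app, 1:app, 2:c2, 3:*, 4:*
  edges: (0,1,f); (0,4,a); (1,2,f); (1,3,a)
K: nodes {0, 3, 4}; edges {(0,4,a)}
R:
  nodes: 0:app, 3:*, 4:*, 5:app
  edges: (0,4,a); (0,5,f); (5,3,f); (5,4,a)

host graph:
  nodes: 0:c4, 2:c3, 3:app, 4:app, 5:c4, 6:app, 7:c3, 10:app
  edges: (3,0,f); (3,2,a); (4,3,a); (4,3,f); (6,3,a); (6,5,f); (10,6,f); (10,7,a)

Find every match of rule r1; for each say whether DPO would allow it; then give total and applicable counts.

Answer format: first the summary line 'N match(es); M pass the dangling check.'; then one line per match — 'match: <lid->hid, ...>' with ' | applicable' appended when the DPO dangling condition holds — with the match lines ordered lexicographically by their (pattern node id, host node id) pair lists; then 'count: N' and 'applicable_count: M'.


1 match(es); 1 pass the dangling check.
match: 0->10, 1->6, 2->5, 3->3, 4->7 | applicable
count: 1
applicable_count: 1


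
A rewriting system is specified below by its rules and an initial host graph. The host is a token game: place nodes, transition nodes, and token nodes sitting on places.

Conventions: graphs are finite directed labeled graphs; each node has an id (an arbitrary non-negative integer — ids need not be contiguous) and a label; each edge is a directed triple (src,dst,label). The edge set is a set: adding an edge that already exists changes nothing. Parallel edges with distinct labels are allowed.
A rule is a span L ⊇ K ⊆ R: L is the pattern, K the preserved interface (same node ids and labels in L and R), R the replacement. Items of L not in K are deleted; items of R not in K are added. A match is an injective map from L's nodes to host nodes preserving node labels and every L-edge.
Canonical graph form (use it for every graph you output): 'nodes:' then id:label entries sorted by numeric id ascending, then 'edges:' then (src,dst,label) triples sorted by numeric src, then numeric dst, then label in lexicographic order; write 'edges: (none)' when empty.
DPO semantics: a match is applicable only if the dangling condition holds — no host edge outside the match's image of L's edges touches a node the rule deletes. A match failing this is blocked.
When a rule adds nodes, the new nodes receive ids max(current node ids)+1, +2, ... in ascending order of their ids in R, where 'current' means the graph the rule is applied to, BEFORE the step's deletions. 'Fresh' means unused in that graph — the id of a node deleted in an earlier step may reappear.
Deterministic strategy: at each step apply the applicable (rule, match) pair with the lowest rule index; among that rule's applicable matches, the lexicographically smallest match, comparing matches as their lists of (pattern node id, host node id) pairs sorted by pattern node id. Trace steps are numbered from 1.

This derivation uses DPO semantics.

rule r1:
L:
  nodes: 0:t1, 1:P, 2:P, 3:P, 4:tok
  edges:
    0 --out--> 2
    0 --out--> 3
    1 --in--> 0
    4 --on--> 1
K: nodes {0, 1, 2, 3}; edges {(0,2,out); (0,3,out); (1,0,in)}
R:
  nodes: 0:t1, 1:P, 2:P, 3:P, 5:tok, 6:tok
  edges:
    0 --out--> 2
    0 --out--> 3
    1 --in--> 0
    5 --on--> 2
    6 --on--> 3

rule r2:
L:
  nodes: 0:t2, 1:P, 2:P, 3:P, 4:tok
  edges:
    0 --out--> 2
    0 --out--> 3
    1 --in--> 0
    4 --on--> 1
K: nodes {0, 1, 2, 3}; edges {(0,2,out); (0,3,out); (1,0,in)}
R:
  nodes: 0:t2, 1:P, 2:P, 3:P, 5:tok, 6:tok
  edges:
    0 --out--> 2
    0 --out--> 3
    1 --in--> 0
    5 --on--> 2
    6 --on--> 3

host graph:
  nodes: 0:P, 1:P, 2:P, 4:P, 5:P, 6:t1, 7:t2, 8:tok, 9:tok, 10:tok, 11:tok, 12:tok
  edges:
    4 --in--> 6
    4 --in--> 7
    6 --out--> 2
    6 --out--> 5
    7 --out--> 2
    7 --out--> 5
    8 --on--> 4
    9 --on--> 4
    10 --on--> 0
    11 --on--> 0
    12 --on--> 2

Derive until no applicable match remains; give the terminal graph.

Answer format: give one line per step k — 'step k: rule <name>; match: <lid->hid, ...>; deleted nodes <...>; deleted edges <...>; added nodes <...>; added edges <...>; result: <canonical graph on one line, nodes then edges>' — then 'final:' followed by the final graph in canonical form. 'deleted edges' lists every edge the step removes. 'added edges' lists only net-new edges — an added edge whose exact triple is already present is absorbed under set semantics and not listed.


step 1: rule r1; match: 0->6, 1->4, 2->2, 3->5, 4->8; deleted nodes 8; deleted edges (8,4,on); added nodes 13, 14; added edges (13,2,on); (14,5,on); result: nodes: 0:P, 1:P, 2:P, 4:P, 5:P, 6:t1, 7:t2, 9:tok, 10:tok, 11:tok, 12:tok, 13:tok, 14:tok edges: (4,6,in); (4,7,in); (6,2,out); (6,5,out); (7,2,out); (7,5,out); (9,4,on); (10,0,on); (11,0,on); (12,2,on); (13,2,on); (14,5,on)
step 2: rule r1; match: 0->6, 1->4, 2->2, 3->5, 4->9; deleted nodes 9; deleted edges (9,4,on); added nodes 15, 16; added edges (15,2,on); (16,5,on); result: nodes: 0:P, 1:P, 2:P, 4:P, 5:P, 6:t1, 7:t2, 10:tok, 11:tok, 12:tok, 13:tok, 14:tok, 15:tok, 16:tok edges: (4,6,in); (4,7,in); (6,2,out); (6,5,out); (7,2,out); (7,5,out); (10,0,on); (11,0,on); (12,2,on); (13,2,on); (14,5,on); (15,2,on); (16,5,on)
final:
nodes: 0:P, 1:P, 2:P, 4:P, 5:P, 6:t1, 7:t2, 10:tok, 11:tok, 12:tok, 13:tok, 14:tok, 15:tok, 16:tok
edges: (4,6,in); (4,7,in); (6,2,out); (6,5,out); (7,2,out); (7,5,out); (10,0,on); (11,0,on); (12,2,on); (13,2,on); (14,5,on); (15,2,on); (16,5,on)


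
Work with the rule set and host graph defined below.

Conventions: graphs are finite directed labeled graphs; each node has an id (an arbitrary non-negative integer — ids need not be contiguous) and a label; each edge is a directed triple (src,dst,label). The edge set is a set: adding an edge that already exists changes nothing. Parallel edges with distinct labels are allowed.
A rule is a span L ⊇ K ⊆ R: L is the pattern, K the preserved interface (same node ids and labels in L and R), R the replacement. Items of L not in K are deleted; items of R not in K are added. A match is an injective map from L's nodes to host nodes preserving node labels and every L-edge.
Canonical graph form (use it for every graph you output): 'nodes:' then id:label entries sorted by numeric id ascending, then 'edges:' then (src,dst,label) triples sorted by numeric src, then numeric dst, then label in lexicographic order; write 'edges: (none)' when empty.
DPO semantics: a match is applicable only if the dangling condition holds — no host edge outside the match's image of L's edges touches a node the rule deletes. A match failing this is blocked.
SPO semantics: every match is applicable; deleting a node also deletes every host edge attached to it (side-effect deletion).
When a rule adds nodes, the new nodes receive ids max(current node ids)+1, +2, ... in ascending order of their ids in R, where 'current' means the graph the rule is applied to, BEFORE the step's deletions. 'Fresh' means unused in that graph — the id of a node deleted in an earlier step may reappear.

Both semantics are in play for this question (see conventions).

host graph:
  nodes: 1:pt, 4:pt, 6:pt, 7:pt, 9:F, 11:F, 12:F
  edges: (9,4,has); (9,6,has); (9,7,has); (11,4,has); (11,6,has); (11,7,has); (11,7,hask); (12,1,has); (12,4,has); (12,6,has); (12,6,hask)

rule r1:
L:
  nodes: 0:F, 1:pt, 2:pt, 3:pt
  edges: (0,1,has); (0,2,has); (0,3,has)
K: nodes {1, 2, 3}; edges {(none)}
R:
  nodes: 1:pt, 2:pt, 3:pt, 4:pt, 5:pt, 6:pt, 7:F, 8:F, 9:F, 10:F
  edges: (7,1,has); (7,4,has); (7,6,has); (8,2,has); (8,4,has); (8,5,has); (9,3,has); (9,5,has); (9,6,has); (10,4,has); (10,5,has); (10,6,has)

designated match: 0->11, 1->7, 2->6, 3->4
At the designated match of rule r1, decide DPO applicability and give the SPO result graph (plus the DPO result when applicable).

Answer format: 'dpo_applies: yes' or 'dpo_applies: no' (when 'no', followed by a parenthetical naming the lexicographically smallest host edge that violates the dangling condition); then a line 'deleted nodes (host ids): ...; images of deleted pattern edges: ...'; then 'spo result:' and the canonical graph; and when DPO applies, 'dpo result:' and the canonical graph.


dpo_applies: no
(the rule deletes node 11, which keeps host edge (11,7,hask) outside the match image — the dangling condition fails, DPO blocks; SPO proceeds and side-deletes such edges)
deleted nodes (host ids): 11; images of deleted pattern edges: (11,4,has); (11,6,has); (11,7,has)
spo result:
nodes: 1:pt, 4:pt, 6:pt, 7:pt, 9:F, 12:F, 13:pt, 14:pt, 15:pt, 16:F, 17:F, 18:F, 19:F
edges: (9,4,has); (9,6,has); (9,7,has); (12,1,has); (12,4,has); (12,6,has); (12,6,hask); (16,7,has); (16,13,has); (16,15,has); (17,6,has); (17,13,has); (17,14,has); (18,4,has); (18,14,has); (18,15,has); (19,13,has); (19,14,has); (19,15,has)


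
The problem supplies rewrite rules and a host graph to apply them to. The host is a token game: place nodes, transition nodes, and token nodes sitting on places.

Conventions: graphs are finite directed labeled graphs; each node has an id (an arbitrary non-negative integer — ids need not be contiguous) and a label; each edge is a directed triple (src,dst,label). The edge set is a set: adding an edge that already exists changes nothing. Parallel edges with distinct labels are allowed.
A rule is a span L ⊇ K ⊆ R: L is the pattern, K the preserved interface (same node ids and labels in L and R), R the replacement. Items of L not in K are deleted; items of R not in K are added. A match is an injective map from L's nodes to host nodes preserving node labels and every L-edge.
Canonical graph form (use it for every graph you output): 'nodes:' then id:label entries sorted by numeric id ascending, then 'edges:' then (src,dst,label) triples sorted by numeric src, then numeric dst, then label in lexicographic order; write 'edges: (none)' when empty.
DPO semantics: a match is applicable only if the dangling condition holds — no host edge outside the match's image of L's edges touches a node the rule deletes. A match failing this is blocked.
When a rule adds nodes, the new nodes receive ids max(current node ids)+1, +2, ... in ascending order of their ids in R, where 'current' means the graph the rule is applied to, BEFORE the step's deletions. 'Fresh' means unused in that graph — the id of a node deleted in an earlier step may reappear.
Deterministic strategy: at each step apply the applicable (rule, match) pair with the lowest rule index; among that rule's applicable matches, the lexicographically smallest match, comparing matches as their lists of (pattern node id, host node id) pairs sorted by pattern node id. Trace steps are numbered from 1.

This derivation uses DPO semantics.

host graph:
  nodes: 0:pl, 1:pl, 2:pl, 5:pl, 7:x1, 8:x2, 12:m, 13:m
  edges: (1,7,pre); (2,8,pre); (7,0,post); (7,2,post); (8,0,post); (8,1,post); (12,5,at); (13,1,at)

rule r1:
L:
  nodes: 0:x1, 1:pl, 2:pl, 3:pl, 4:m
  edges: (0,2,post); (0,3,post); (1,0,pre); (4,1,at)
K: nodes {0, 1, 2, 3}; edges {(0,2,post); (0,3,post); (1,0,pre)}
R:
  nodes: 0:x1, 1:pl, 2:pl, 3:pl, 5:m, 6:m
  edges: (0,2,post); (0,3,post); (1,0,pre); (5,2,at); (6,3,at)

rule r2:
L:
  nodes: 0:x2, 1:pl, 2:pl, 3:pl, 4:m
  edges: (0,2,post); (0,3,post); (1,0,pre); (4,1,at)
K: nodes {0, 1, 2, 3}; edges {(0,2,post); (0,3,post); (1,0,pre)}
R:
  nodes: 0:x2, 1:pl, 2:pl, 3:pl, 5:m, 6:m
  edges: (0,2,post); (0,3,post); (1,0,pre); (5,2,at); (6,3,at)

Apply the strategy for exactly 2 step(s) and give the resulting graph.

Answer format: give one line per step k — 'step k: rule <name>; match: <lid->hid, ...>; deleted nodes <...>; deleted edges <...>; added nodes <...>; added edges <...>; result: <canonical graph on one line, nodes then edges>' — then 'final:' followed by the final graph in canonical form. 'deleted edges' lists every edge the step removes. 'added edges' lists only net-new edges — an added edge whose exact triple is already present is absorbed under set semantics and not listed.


step 1: rule r1; match: 0->7, 1->1, 2->0, 3->2, 4->13; deleted nodes 13; deleted edges (13,1,at); added nodes 14, 15; added edges (14,0,at); (15,2,at); result: nodes: 0:pl, 1:pl, 2:pl, 5:pl, 7:x1, 8:x2, 12:m, 14:m, 15:m edges: (1,7,pre); (2,8,pre); (7,0,post); (7,2,post); (8,0,post); (8,1,post); (12,5,at); (14,0,at); (15,2,at)
step 2: rule r2; match: 0->8, 1->2, 2->0, 3->1, 4->15; deleted nodes 15; deleted edges (15,2,at); added nodes 16, 17; added edges (16,0,at); (17,1,at); result: nodes: 0:pl, 1:pl, 2:pl, 5:pl, 7:x1, 8:x2, 12:m, 14:m, 16:m, 17:m edges: (1,7,pre); (2,8,pre); (7,0,post); (7,2,post); (8,0,post); (8,1,post); (12,5,at); (14,0,at); (16,0,at); (17,1,at)
final:
nodes: 0:pl, 1:pl, 2:pl, 5:pl, 7:x1, 8:x2, 12:m, 14:m, 16:m, 17:m
edges: (1,7,pre); (2,8,pre); (7,0,post); (7,2,post); (8,0,post); (8,1,post); (12,5,at); (14,0,at); (16,0,at); (17,1,at)


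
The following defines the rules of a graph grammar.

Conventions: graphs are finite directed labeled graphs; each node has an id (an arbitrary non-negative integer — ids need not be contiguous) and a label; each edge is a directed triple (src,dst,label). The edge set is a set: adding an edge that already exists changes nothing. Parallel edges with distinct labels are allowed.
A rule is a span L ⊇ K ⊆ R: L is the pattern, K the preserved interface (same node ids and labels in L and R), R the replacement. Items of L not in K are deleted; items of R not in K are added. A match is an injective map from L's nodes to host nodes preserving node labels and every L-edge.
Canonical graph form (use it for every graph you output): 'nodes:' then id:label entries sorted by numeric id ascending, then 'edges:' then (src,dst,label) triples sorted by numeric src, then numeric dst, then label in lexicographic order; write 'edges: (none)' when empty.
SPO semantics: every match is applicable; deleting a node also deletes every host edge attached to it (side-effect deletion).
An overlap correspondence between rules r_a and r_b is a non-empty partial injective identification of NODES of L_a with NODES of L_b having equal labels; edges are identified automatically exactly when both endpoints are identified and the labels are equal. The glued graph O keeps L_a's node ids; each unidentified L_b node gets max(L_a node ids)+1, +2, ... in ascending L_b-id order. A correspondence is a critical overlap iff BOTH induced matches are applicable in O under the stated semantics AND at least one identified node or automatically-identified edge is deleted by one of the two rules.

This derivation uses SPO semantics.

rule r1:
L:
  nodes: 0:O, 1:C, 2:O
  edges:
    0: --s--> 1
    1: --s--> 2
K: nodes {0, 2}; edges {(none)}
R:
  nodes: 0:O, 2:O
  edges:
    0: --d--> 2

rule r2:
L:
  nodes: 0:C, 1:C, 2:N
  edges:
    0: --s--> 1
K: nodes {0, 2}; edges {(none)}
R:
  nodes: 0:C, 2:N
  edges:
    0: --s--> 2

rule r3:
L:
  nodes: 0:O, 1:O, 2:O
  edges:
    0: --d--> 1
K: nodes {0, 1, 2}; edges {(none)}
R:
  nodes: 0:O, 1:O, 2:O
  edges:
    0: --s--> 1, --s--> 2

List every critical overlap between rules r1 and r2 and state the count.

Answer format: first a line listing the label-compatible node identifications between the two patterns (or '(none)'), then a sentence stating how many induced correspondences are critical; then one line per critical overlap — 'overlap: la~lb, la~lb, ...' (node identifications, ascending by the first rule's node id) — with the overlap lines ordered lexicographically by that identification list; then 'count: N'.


label-compatible node identifications between L(r1) and L(r2): 1~0, 1~1
2 of the induced correspondences are critical overlaps of r1 and r2.
overlap: 1~0
overlap: 1~1
count: 2


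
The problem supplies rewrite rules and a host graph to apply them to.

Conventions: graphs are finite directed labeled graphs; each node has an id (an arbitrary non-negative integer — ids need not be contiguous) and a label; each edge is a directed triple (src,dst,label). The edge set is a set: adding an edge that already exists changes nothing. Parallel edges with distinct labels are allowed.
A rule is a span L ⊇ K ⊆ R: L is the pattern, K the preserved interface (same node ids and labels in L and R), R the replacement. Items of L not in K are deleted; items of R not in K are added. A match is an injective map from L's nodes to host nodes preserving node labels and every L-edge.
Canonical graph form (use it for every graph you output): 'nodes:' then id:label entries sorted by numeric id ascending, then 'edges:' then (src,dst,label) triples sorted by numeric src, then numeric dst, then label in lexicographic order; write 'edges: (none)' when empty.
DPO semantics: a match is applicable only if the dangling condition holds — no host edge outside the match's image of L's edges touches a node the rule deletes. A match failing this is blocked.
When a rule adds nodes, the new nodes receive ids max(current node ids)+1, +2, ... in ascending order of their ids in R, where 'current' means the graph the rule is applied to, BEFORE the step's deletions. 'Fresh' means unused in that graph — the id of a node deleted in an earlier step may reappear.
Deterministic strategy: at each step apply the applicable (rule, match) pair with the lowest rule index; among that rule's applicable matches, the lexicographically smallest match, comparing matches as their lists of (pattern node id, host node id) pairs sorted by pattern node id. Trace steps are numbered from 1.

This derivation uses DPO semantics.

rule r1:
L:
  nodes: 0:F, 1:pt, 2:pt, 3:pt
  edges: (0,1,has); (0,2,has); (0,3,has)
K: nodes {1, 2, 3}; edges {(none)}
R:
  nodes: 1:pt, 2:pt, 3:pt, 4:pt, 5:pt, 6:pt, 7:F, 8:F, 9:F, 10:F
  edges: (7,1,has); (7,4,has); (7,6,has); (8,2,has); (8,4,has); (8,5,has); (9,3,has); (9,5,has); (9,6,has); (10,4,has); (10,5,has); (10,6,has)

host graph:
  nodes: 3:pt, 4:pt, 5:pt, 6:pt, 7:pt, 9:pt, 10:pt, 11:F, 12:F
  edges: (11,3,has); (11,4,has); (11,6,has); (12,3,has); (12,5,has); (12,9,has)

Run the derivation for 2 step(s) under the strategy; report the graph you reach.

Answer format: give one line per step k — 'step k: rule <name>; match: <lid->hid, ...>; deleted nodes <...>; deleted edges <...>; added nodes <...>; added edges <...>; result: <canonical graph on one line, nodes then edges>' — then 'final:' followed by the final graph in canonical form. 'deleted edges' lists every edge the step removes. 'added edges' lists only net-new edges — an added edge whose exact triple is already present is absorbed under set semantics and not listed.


step 1: rule r1; match: 0->11, 1->3, 2->4, 3->6; deleted nodes 11; deleted edges (11,3,has); (11,4,has); (11,6,has); added nodes 13, 14, 15, 16, 17, 18, 19; added edges (16,3,has); (16,13,has); (16,15,has); (17,4,has); (17,13,has); (17,14,has); (18,6,has); (18,14,has); (18,15,has); (19,13,has); (19,14,has); (19,15,has); result: nodes: 3:pt, 4:pt, 5:pt, 6:pt, 7:pt, 9:pt, 10:pt, 12:F, 13:pt, 14:pt, 15:pt, 16:F, 17:F, 18:F, 19:F edges: (12,3,has); (12,5,has); (12,9,has); (16,3,has); (16,13,has); (16,15,has); (17,4,has); (17,13,has); (17,14,has); (18,6,has); (18,14,has); (18,15,has); (19,13,has); (19,14,has); (19,15,has)
step 2: rule r1; match: 0->12, 1->3, 2->5, 3->9; deleted nodes 12; deleted edges (12,3,has); (12,5,has); (12,9,has); added nodes 20, 21, 22, 23, 24, 25, 26; added edges (23,3,has); (23,20,has); (23,22,has); (24,5,has); (24,20,has); (24,21,has); (25,9,has); (25,21,has); (25,22,has); (26,20,has); (26,21,has); (26,22,has); result: nodes: 3:pt, 4:pt, 5:pt, 6:pt, 7:pt, 9:pt, 10:pt, 13:pt, 14:pt, 15:pt, 16:F, 17:F, 18:F, 19:F, 20:pt, 21:pt, 22:pt, 23:F, 24:F, 25:F, 26:F edges: (16,3,has); (16,13,has); (16,15,has); (17,4,has); (17,13,has); (17,14,has); (18,6,has); (18,14,has); (18,15,has); (19,13,has); (19,14,has); (19,15,has); (23,3,has); (23,20,has); (23,22,has); (24,5,has); (24,20,has); (24,21,has); (25,9,has); (25,21,has); (25,22,has); (26,20,has); (26,21,has); (26,22,has)
final:
nodes: 3:pt, 4:pt, 5:pt, 6:pt, 7:pt, 9:pt, 10:pt, 13:pt, 14:pt, 15:pt, 16:F, 17:F, 18:F, 19:F, 20:pt, 21:pt, 22:pt, 23:F, 24:F, 25:F, 26:F
edges: (16,3,has); (16,13,has); (16,15,has); (17,4,has); (17,13,has); (17,14,has); (18,6,has); (18,14,has); (18,15,has); (19,13,has); (19,14,has); (19,15,has); (23,3,has); (23,20,has); (23,22,has); (24,5,has); (24,20,has); (24,21,has); (25,9,has); (25,21,has); (25,22,has); (26,20,has); (26,21,has); (26,22,has)


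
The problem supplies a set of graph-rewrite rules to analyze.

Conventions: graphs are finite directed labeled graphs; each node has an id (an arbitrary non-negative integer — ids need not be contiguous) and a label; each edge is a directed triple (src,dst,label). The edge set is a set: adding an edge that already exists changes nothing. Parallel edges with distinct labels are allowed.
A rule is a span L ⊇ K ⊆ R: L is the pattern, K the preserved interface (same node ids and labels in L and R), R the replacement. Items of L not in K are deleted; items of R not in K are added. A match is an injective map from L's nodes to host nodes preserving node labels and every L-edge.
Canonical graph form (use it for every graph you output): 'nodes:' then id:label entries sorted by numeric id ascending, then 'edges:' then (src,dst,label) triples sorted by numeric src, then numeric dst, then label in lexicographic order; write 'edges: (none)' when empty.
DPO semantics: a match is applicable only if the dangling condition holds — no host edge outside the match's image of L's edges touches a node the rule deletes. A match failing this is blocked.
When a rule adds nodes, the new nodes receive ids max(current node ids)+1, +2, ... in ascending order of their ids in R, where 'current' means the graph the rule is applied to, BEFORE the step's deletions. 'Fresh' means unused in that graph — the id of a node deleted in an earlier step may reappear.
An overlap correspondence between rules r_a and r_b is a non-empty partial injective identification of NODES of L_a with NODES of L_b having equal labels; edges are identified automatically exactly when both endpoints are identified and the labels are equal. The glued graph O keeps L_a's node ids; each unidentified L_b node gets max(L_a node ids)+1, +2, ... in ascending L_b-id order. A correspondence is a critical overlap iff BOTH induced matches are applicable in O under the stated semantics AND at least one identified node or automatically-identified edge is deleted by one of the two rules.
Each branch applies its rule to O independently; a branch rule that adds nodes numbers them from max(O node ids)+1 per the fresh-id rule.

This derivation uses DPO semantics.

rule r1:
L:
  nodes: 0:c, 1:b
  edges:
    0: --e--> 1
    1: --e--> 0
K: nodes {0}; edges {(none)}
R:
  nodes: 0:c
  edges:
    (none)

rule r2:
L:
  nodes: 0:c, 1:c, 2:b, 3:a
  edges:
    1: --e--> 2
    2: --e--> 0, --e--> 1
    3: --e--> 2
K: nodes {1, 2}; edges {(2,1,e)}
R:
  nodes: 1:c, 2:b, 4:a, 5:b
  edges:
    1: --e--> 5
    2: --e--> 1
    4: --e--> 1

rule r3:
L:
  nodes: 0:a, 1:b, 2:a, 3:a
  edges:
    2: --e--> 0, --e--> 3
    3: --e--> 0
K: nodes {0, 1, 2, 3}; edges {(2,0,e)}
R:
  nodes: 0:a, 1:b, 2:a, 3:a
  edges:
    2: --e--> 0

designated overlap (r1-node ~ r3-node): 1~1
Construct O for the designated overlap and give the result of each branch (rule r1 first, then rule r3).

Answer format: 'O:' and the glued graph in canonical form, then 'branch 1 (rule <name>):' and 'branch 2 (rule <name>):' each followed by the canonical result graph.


O:
nodes: 0:c, 1:b, 2:a, 3:a, 4:a
edges: (0,1,e); (1,0,e); (3,2,e); (3,4,e); (4,2,e)
branch 1 (rule r1):
nodes: 0:c, 2:a, 3:a, 4:a
edges: (3,2,e); (3,4,e); (4,2,e)
branch 2 (rule r3):
nodes: 0:c, 1:b, 2:a, 3:a, 4:a
edges: (0,1,e); (1,0,e); (3,2,e)


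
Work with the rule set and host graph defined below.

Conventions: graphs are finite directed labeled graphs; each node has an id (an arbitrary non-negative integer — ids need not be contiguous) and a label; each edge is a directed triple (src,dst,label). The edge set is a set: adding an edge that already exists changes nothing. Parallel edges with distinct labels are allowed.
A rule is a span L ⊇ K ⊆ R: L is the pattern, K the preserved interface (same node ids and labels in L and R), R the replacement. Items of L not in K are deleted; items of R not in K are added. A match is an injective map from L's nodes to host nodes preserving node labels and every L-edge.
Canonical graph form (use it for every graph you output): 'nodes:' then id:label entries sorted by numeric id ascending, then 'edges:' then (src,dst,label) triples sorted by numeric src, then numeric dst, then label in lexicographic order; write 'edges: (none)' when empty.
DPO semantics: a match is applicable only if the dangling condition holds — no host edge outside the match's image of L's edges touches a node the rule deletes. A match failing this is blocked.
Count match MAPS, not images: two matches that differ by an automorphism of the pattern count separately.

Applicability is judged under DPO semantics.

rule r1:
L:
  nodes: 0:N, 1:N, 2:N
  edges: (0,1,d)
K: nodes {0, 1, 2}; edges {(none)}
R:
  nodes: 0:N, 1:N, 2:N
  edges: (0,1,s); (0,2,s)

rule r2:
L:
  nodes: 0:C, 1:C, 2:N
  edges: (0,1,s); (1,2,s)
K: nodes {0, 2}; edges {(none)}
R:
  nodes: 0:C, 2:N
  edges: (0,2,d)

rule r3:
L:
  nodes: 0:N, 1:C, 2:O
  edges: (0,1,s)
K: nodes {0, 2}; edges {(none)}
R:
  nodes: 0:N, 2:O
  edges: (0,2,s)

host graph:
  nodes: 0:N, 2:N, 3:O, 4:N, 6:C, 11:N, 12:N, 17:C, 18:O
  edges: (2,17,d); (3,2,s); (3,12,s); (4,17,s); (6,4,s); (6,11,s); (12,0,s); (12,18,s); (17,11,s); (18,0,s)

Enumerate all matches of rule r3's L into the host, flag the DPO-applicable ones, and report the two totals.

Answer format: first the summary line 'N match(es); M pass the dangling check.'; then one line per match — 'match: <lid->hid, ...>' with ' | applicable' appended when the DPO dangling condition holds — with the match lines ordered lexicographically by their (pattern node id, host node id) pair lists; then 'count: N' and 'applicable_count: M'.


2 match(es); 0 pass the dangling check.
match: 0->4, 1->17, 2->3
match: 0->4, 1->17, 2->18
count: 2
applicable_count: 0


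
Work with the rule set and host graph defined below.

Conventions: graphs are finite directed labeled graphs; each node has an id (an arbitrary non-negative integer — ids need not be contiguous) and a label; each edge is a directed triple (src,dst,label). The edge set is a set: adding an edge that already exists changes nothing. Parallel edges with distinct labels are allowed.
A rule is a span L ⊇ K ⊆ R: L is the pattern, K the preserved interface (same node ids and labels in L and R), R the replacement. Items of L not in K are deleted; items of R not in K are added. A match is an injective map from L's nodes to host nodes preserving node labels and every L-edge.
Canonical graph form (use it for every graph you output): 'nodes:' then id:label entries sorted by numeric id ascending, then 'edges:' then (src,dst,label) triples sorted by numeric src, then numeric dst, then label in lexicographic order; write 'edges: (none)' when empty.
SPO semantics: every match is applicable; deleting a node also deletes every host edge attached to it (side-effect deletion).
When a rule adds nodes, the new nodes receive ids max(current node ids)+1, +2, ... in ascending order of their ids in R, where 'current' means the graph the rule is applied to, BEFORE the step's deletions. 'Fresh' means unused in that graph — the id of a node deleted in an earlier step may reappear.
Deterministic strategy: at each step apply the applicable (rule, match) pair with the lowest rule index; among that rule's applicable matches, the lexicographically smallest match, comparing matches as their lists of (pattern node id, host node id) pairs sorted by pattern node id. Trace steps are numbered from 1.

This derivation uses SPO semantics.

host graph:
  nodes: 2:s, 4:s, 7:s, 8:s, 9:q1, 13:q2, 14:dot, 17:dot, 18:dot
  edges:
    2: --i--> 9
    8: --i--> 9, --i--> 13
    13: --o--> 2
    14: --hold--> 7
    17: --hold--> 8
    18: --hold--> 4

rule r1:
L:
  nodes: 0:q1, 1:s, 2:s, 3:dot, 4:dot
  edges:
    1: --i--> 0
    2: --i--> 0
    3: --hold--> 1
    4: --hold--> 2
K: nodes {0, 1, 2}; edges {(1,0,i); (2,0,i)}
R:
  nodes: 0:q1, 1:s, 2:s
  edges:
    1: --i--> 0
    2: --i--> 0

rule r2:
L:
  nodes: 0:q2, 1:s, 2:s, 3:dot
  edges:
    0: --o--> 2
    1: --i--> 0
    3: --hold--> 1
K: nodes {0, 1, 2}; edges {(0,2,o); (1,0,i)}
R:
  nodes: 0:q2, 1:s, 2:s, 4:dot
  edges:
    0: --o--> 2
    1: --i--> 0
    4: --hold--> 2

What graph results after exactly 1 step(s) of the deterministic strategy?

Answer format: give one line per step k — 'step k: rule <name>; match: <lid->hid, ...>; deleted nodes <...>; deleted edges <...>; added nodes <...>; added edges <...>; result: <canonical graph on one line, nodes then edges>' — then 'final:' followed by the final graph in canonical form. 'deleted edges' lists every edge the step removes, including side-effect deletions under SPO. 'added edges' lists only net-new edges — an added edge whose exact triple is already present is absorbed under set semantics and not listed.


step 1: rule r2; match: 0->13, 1->8, 2->2, 3->17; deleted nodes 17; deleted edges (17,8,hold); added nodes 19; added edges (19,2,hold); result: nodes: 2:s, 4:s, 7:s, 8:s, 9:q1, 13:q2, 14:dot, 18:dot, 19:dot edges: (2,9,i); (8,9,i); (8,13,i); (13,2,o); (14,7,hold); (18,4,hold); (19,2,hold)
final:
nodes: 2:s, 4:s, 7:s, 8:s, 9:q1, 13:q2, 14:dot, 18:dot, 19:dot
edges: (2,9,i); (8,9,i); (8,13,i); (13,2,o); (14,7,hold); (18,4,hold); (19,2,hold)


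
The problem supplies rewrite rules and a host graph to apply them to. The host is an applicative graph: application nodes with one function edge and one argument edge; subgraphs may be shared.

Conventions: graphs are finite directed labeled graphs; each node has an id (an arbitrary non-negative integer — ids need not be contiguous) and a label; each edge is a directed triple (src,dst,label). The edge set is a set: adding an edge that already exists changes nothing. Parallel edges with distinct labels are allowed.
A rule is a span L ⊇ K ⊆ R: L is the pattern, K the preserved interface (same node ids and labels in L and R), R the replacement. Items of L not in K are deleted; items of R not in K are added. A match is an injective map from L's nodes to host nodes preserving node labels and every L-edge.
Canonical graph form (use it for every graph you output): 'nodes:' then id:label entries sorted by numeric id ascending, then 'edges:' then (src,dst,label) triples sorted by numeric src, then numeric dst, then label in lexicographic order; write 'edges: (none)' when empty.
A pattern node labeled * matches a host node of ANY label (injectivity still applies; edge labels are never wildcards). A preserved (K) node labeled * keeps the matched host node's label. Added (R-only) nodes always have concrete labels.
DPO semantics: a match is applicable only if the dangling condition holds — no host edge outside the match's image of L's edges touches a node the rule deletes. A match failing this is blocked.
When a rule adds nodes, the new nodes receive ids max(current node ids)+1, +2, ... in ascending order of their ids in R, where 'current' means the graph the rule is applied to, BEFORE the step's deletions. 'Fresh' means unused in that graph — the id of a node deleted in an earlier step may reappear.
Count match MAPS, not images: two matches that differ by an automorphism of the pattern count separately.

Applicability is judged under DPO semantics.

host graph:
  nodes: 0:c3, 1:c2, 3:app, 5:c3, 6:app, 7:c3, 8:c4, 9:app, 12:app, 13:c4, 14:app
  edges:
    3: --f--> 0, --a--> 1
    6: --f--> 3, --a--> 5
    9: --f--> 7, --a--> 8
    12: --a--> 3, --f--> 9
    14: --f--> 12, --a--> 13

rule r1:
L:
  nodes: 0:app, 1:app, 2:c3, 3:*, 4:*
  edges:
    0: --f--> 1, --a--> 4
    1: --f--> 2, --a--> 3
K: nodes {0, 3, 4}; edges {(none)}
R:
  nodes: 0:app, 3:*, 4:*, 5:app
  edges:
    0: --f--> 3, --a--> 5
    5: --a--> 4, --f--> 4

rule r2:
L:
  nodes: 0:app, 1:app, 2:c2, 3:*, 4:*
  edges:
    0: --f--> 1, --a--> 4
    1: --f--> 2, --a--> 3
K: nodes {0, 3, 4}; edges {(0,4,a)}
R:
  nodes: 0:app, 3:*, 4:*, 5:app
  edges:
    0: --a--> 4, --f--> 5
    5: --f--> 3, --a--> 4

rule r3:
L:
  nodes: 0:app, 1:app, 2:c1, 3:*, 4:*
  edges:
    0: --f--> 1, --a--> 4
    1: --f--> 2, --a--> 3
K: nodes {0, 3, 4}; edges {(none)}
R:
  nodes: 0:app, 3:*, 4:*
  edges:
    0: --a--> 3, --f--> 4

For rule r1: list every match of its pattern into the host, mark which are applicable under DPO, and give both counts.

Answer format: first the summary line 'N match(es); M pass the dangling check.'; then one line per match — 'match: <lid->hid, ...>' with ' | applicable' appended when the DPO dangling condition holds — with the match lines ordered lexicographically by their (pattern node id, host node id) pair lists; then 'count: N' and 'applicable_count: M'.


2 match(es); 1 pass the dangling check.
match: 0->6, 1->3, 2->0, 3->1, 4->5
match: 0->12, 1->9, 2->7, 3->8, 4->3 | applicable
count: 2
applicable_count: 1


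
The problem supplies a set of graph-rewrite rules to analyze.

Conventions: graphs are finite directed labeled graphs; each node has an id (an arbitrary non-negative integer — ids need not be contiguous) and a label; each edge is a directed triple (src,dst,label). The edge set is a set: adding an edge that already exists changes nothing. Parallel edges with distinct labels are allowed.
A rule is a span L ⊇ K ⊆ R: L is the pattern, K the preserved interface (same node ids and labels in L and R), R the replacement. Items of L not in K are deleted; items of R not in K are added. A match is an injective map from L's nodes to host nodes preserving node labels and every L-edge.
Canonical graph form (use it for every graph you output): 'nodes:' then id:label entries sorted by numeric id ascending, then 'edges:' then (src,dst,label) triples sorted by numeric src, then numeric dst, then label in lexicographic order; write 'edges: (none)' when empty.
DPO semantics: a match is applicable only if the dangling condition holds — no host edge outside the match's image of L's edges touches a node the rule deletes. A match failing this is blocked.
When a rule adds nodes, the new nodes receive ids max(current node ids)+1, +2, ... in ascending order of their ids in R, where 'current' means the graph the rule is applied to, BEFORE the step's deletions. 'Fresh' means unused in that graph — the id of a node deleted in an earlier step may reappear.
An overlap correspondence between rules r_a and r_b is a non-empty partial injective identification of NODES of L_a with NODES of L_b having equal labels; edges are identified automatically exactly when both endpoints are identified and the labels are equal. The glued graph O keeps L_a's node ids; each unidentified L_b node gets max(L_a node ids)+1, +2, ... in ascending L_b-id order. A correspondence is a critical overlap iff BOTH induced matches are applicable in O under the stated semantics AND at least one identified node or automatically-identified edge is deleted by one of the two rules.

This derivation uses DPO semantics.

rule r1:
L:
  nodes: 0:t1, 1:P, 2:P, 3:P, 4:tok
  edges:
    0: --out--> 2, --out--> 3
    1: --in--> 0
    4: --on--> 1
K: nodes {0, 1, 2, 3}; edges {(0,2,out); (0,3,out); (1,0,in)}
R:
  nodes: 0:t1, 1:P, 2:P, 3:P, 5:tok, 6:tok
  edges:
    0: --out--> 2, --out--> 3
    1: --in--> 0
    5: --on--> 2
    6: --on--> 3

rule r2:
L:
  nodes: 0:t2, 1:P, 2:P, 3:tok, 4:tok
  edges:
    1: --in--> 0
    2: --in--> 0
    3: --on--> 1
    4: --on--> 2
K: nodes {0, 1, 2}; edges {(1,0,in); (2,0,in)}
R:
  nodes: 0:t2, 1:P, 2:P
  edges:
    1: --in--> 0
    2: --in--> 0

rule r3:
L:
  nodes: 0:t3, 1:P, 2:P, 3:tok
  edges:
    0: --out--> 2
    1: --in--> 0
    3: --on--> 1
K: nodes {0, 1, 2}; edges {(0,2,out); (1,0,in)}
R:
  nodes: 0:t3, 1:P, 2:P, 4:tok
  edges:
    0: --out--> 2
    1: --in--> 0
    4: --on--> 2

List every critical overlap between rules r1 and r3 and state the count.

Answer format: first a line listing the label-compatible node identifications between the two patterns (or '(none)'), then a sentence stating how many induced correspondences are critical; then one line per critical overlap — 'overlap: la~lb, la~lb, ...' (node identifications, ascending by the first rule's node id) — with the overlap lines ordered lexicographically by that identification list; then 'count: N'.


label-compatible node identifications between L(r1) and L(r3): 1~1, 1~2, 2~1, 2~2, 3~1, 3~2, 4~3
3 of the induced correspondences are critical overlaps of r1 and r3.
overlap: 1~1, 2~2, 4~3
overlap: 1~1, 3~2, 4~3
overlap: 1~1, 4~3
count: 3
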